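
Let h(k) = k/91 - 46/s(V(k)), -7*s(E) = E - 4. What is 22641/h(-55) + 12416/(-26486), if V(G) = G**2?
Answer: -82428724114517/1812344279 ≈ -45482.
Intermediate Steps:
s(E) = 4/7 - E/7 (s(E) = -(E - 4)/7 = -(-4 + E)/7 = 4/7 - E/7)
h(k) = -46/(4/7 - k**2/7) + k/91 (h(k) = k/91 - 46/(4/7 - k**2/7) = -46/(4/7 - k**2/7) + k/91)
22641/h(-55) + 12416/(-26486) = 22641/(((29302 - 55*(-4 + (-55)**2))/(91*(-4 + (-55)**2)))) + 12416/(-26486) = 22641/(((29302 - 55*(-4 + 3025))/(91*(-4 + 3025)))) + 12416*(-1/26486) = 22641/(((1/91)*(29302 - 55*3021)/3021)) - 6208/13243 = 22641/(((1/91)*(1/3021)*(29302 - 166155))) - 6208/13243 = 22641/(((1/91)*(1/3021)*(-136853))) - 6208/13243 = 22641/(-136853/274911) - 6208/13243 = 22641*(-274911/136853) - 6208/13243 = -6224259951/136853 - 6208/13243 = -82428724114517/1812344279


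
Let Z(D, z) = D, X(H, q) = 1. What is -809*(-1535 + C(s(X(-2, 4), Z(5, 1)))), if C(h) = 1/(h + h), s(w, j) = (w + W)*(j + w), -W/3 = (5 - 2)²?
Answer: 387447089/312 ≈ 1.2418e+6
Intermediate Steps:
W = -27 (W = -3*(5 - 2)² = -3*3² = -3*9 = -27)
s(w, j) = (-27 + w)*(j + w) (s(w, j) = (w - 27)*(j + w) = (-27 + w)*(j + w))
C(h) = 1/(2*h)
-809*(-1535 + C(s(X(-2, 4), Z(5, 1)))) = -809*(-1535 + 1/(2*(1² - 27*5 - 27*1 + 5*1))) = -809*(-1535 + 1/(2*(1 - 135 - 27 + 5))) = -809*(-1535 + (½)/(-156)) = -809*(-1535 + (½)*(-1/156)) = -809*(-1535 - 1/312) = -809*(-478921/312) = 387447089/312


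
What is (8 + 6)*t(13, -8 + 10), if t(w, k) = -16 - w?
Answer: -406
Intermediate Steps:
(8 + 6)*t(13, -8 + 10) = (8 + 6)*(-16 - 1*13) = 14*(-16 - 13) = 14*(-29) = -406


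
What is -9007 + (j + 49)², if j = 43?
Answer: -543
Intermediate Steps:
-9007 + (j + 49)² = -9007 + (43 + 49)² = -9007 + 92² = -9007 + 8464 = -543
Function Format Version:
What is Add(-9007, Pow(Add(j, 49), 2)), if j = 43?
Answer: -543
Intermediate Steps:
Add(-9007, Pow(Add(j, 49), 2)) = Add(-9007, Pow(Add(43, 49), 2)) = Add(-9007, Pow(92, 2)) = Add(-9007, 8464) = -543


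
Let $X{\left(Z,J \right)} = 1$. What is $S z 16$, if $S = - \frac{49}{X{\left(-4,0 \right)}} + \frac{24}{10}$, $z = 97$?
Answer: $- \frac{361616}{5} \approx -72323.0$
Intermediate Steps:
$S = - \frac{233}{5}$ ($S = - \frac{49}{1} + \frac{24}{10} = \left(-49\right) 1 + 24 \cdot \frac{1}{10} = -49 + \frac{12}{5} = - \frac{233}{5} \approx -46.6$)
$S z 16 = \left(- \frac{233}{5}\right) 97 \cdot 16 = \left(- \frac{22601}{5}\right) 16 = - \frac{361616}{5}$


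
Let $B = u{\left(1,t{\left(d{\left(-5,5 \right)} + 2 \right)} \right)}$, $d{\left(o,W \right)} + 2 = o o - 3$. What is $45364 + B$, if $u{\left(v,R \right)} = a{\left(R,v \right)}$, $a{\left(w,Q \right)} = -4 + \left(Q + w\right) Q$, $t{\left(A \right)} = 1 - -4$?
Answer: $45366$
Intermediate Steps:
$d{\left(o,W \right)} = -5 + o^{2}$ ($d{\left(o,W \right)} = -2 + \left(o o - 3\right) = -2 + \left(o^{2} - 3\right) = -2 + \left(-3 + o^{2}\right) = -5 + o^{2}$)
$t{\left(A \right)} = 5$ ($t{\left(A \right)} = 1 + 4 = 5$)
$a{\left(w,Q \right)} = -4 + Q \left(Q + w\right)$
$u{\left(v,R \right)} = -4 + v^{2} + R v$ ($u{\left(v,R \right)} = -4 + v^{2} + v R = -4 + v^{2} + R v$)
$B = 2$ ($B = -4 + 1^{2} + 5 \cdot 1 = -4 + 1 + 5 = 2$)
$45364 + B = 45364 + 2 = 45366$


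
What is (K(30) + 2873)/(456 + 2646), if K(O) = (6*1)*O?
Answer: 3053/3102 ≈ 0.98420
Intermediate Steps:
K(O) = 6*O
(K(30) + 2873)/(456 + 2646) = (6*30 + 2873)/(456 + 2646) = (180 + 2873)/3102 = 3053*(1/3102) = 3053/3102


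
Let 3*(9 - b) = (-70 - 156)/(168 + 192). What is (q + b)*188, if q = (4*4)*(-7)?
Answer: -2608829/135 ≈ -19325.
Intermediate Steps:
q = -112 (q = 16*(-7) = -112)
b = 4973/540 (b = 9 - (-70 - 156)/(3*(168 + 192)) = 9 - (-226)/(3*360) = 9 - ⅓*(-113/180) = 9 + 113/540 = 4973/540 ≈ 9.2093)
(q + b)*188 = (-112 + 4973/540)*188 = -55507/540*188 = -2608829/135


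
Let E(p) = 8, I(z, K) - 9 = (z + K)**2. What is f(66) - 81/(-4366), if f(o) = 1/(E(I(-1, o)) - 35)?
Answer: -2179/117882 ≈ -0.018485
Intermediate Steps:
I(z, K) = 9 + (K + z)**2 (I(z, K) = 9 + (z + K)**2 = 9 + (K + z)**2)
f(o) = -1/27 (f(o) = 1/(8 - 35) = 1/(-27) = -1/27)
f(66) - 81/(-4366) = -1/27 - 81/(-4366) = -1/27 - 81*(-1)/4366 = -1/27 - 1*(-81/4366) = -1/27 + 81/4366 = -2179/117882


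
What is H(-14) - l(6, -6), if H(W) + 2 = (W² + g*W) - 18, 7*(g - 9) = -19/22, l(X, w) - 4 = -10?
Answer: 635/11 ≈ 57.727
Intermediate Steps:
l(X, w) = -6 (l(X, w) = 4 - 10 = -6)
g = 1367/154 (g = 9 + (-19/22)/7 = 9 + (-19*1/22)/7 = 9 + (⅐)*(-19/22) = 9 - 19/154 = 1367/154 ≈ 8.8766)
H(W) = -20 + W² + 1367*W/154 (H(W) = -2 + ((W² + 1367*W/154) - 18) = -2 + (-18 + W² + 1367*W/154) = -20 + W² + 1367*W/154)
H(-14) - l(6, -6) = (-20 + (-14)² + (1367/154)*(-14)) - 1*(-6) = (-20 + 196 - 1367/11) + 6 = 569/11 + 6 = 635/11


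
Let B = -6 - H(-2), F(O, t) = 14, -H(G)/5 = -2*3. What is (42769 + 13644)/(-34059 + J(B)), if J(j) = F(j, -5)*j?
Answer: -56413/34563 ≈ -1.6322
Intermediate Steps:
H(G) = 30 (H(G) = -(-10)*3 = -5*(-6) = 30)
B = -36 (B = -6 - 1*30 = -6 - 30 = -36)
J(j) = 14*j
(42769 + 13644)/(-34059 + J(B)) = (42769 + 13644)/(-34059 + 14*(-36)) = 56413/(-34059 - 504) = 56413/(-34563) = 56413*(-1/34563) = -56413/34563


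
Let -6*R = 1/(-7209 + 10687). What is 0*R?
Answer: 0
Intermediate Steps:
R = -1/20868 (R = -1/(6*(-7209 + 10687)) = -1/6/3478 = -1/6*1/3478 = -1/20868 ≈ -4.7920e-5)
0*R = 0*(-1/20868) = 0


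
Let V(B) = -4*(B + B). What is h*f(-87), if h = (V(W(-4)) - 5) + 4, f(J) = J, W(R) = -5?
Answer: -3393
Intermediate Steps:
V(B) = -8*B
h = 39 (h = (-8*(-5) - 5) + 4 = (40 - 5) + 4 = 35 + 4 = 39)
h*f(-87) = 39*(-87) = -3393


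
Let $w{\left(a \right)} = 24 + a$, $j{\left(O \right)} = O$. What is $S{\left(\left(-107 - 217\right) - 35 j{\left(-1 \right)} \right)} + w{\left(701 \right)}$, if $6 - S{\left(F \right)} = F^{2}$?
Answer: $-82790$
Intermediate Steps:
$S{\left(F \right)} = 6 - F^{2}$
$S{\left(\left(-107 - 217\right) - 35 j{\left(-1 \right)} \right)} + w{\left(701 \right)} = \left(6 - \left(\left(-107 - 217\right) - -35\right)^{2}\right) + \left(24 + 701\right) = \left(6 - \left(-324 + 35\right)^{2}\right) + 725 = \left(6 - \left(-289\right)^{2}\right) + 725 = \left(6 - 83521\right) + 725 = -83515 + 725 = -82790$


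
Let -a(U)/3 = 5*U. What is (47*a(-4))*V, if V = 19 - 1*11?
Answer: 22560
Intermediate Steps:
V = 8 (V = 19 - 11 = 8)
a(U) = -15*U
(47*a(-4))*V = (47*(-15*(-4)))*8 = (47*60)*8 = 2820*8 = 22560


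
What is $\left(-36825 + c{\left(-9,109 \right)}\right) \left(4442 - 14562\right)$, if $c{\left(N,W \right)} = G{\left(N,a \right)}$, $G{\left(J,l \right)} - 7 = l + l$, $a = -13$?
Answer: $372861280$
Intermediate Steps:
$G{\left(J,l \right)} = 7 + 2 l$ ($G{\left(J,l \right)} = 7 + \left(l + l\right) = 7 + 2 l$)
$c{\left(N,W \right)} = -19$ ($c{\left(N,W \right)} = 7 + 2 \left(-13\right) = 7 - 26 = -19$)
$\left(-36825 + c{\left(-9,109 \right)}\right) \left(4442 - 14562\right) = \left(-36825 - 19\right) \left(4442 - 14562\right) = \left(-36844\right) \left(-10120\right) = 372861280$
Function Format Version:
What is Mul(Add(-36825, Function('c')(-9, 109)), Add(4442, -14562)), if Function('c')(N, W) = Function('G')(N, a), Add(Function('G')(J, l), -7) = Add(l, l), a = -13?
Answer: 372861280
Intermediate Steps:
Function('G')(J, l) = Add(7, Mul(2, l)) (Function('G')(J, l) = Add(7, Add(l, l)) = Add(7, Mul(2, l)))
Function('c')(N, W) = -19 (Function('c')(N, W) = Add(7, Mul(2, -13)) = Add(7, -26) = -19)
Mul(Add(-36825, Function('c')(-9, 109)), Add(4442, -14562)) = Mul(Add(-36825, -19), Add(4442, -14562)) = Mul(-36844, -10120) = 372861280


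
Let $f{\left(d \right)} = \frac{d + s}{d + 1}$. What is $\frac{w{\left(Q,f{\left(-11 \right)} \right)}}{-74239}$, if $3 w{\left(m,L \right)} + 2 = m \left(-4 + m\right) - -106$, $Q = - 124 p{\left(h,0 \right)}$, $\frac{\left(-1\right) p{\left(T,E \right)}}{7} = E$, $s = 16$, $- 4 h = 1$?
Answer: $- \frac{104}{222717} \approx -0.00046696$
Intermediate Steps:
$h = - \frac{1}{4}$ ($h = \left(- \frac{1}{4}\right) 1 = - \frac{1}{4} \approx -0.25$)
$p{\left(T,E \right)} = - 7 E$
$Q = 0$ ($Q = - 124 \left(\left(-7\right) 0\right) = \left(-124\right) 0 = 0$)
$f{\left(d \right)} = \frac{16 + d}{1 + d}$ ($f{\left(d \right)} = \frac{d + 16}{d + 1} = \frac{16 + d}{1 + d}$)
$w{\left(m,L \right)} = \frac{104}{3} + \frac{m \left(-4 + m\right)}{3}$ ($w{\left(m,L \right)} = - \frac{2}{3} + \frac{m \left(-4 + m\right) - -106}{3} = - \frac{2}{3} + \frac{m \left(-4 + m\right) + 106}{3} = - \frac{2}{3} + \frac{106 + m \left(-4 + m\right)}{3} = - \frac{2}{3} + \left(\frac{106}{3} + \frac{m \left(-4 + m\right)}{3}\right) = \frac{104}{3} + \frac{m \left(-4 + m\right)}{3}$)
$\frac{w{\left(Q,f{\left(-11 \right)} \right)}}{-74239} = \frac{\frac{104}{3} - 0 + \frac{0^{2}}{3}}{-74239} = \left(\frac{104}{3} + 0 + \frac{1}{3} \cdot 0\right) \left(- \frac{1}{74239}\right) = \left(\frac{104}{3} + 0 + 0\right) \left(- \frac{1}{74239}\right) = \frac{104}{3} \left(- \frac{1}{74239}\right) = - \frac{104}{222717}$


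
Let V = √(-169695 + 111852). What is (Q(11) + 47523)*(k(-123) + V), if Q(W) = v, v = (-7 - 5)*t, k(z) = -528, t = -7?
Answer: -25136496 + 142821*I*√6427 ≈ -2.5137e+7 + 1.145e+7*I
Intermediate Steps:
v = 84 (v = (-7 - 5)*(-7) = -12*(-7) = 84)
Q(W) = 84
V = 3*I*√6427 (V = √(-57843) = 3*I*√6427 ≈ 240.51*I)
(Q(11) + 47523)*(k(-123) + V) = (84 + 47523)*(-528 + 3*I*√6427) = 47607*(-528 + 3*I*√6427) = -25136496 + 142821*I*√6427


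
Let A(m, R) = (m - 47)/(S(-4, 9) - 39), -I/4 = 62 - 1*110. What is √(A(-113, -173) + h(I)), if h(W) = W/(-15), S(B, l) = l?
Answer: 4*I*√105/15 ≈ 2.7325*I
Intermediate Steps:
I = 192 (I = -4*(62 - 1*110) = -4*(62 - 110) = -4*(-48) = 192)
A(m, R) = 47/30 - m/30 (A(m, R) = (m - 47)/(9 - 39) = (-47 + m)/(-30) = (-47 + m)*(-1/30) = 47/30 - m/30)
h(W) = -W/15 (h(W) = W*(-1/15) = -W/15)
√(A(-113, -173) + h(I)) = √((47/30 - 1/30*(-113)) - 1/15*192) = √((47/30 + 113/30) - 64/5) = √(16/3 - 64/5) = √(-112/15) = 4*I*√105/15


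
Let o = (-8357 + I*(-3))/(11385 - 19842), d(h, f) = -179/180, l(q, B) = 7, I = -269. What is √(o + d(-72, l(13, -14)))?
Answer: I*√727316095/84570 ≈ 0.31889*I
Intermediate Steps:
d(h, f) = -179/180 (d(h, f) = -179*1/180 = -179/180)
o = 7550/8457 (o = (-8357 - 269*(-3))/(11385 - 19842) = (-8357 + 807)/(-8457) = -7550*(-1/8457) = 7550/8457 ≈ 0.89275)
√(o + d(-72, l(13, -14))) = √(7550/8457 - 179/180) = √(-51601/507420) = I*√727316095/84570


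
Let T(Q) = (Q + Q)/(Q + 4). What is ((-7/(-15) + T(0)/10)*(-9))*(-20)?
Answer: 84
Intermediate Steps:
T(Q) = 2*Q/(4 + Q) (T(Q) = (2*Q)/(4 + Q) = 2*Q/(4 + Q))
((-7/(-15) + T(0)/10)*(-9))*(-20) = ((-7/(-15) + (2*0/(4 + 0))/10)*(-9))*(-20) = ((-7*(-1/15) + (2*0/4)*(⅒))*(-9))*(-20) = ((7/15 + (2*0*(¼))*(⅒))*(-9))*(-20) = ((7/15 + 0*(⅒))*(-9))*(-20) = ((7/15 + 0)*(-9))*(-20) = ((7/15)*(-9))*(-20) = -21/5*(-20) = 84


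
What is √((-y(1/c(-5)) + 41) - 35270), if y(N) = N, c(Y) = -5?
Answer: 4*I*√55045/5 ≈ 187.69*I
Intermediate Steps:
√((-y(1/c(-5)) + 41) - 35270) = √((-1/(-5) + 41) - 35270) = √((-1*(-⅕) + 41) - 35270) = √((⅕ + 41) - 35270) = √(206/5 - 35270) = √(-176144/5) = 4*I*√55045/5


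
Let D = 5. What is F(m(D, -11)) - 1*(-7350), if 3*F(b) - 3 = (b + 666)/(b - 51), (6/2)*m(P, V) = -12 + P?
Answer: 3526489/480 ≈ 7346.9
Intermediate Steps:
m(P, V) = -4 + P/3 (m(P, V) = (-12 + P)/3 = -4 + P/3)
F(b) = 1 + (666 + b)/(3*(-51 + b)) (F(b) = 1 + ((b + 666)/(b - 51))/3 = 1 + ((666 + b)/(-51 + b))/3 = 1 + (666 + b)/(3*(-51 + b)))
F(m(D, -11)) - 1*(-7350) = (513 + 4*(-4 + (⅓)*5))/(3*(-51 + (-4 + (⅓)*5))) - 1*(-7350) = (513 + 4*(-4 + 5/3))/(3*(-51 + (-4 + 5/3))) + 7350 = (513 + 4*(-7/3))/(3*(-51 - 7/3)) + 7350 = (513 - 28/3)/(3*(-160/3)) + 7350 = (⅓)*(-3/160)*(1511/3) + 7350 = -1511/480 + 7350 = 3526489/480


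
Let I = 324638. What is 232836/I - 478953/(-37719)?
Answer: 3042012687/226759643 ≈ 13.415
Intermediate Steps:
232836/I - 478953/(-37719) = 232836/324638 - 478953/(-37719) = 232836*(1/324638) - 478953*(-1/37719) = 116418/162319 + 17739/1397 = 3042012687/226759643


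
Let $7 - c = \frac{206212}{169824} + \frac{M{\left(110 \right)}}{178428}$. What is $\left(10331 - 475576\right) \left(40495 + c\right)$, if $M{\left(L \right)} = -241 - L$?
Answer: $- \frac{11895043111598643205}{631278264} \approx -1.8843 \cdot 10^{10}$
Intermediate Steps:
$c = \frac{3653648129}{631278264}$ ($c = 7 - \left(\frac{206212}{169824} + \frac{-241 - 110}{178428}\right) = 7 - \left(206212 \cdot \frac{1}{169824} + \left(-241 - 110\right) \frac{1}{178428}\right) = 7 - \left(\frac{51553}{42456} - \frac{117}{59476}\right) = 7 - \frac{765299719}{631278264} = \frac{3653648129}{631278264} \approx 5.7877$)
$\left(10331 - 475576\right) \left(40495 + c\right) = \left(10331 - 475576\right) \left(40495 + \frac{3653648129}{631278264}\right) = \left(-465245\right) \frac{25567266948809}{631278264} = - \frac{11895043111598643205}{631278264}$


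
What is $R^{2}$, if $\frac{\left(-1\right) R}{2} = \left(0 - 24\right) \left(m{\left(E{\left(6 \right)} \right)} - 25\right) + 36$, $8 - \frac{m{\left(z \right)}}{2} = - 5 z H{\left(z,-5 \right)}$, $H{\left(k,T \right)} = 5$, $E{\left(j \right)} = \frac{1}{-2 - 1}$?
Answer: $1700416$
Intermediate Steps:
$E{\left(j \right)} = - \frac{1}{3}$ ($E{\left(j \right)} = \frac{1}{-3} = - \frac{1}{3}$)
$m{\left(z \right)} = 16 + 50 z$ ($m{\left(z \right)} = 16 - 2 - 5 z 5 = 16 - 2 \left(- 25 z\right) = 16 + 50 z$)
$R = -1304$ ($R = - 2 \left(\left(0 - 24\right) \left(\left(16 + 50 \left(- \frac{1}{3}\right)\right) - 25\right) + 36\right) = - 2 \left(- 24 \left(\left(16 - \frac{50}{3}\right) - 25\right) + 36\right) = - 2 \left(- 24 \left(- \frac{2}{3} - 25\right) + 36\right) = - 2 \left(\left(-24\right) \left(- \frac{77}{3}\right) + 36\right) = - 2 \left(616 + 36\right) = \left(-2\right) 652 = -1304$)
$R^{2} = \left(-1304\right)^{2} = 1700416$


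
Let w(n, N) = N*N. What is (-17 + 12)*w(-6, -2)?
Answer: -20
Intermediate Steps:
w(n, N) = N²
(-17 + 12)*w(-6, -2) = (-17 + 12)*(-2)² = -5*4 = -20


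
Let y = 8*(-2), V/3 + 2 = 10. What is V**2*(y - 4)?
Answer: -11520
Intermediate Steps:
V = 24 (V = -6 + 3*10 = -6 + 30 = 24)
y = -16
V**2*(y - 4) = 24**2*(-16 - 4) = 576*(-20) = -11520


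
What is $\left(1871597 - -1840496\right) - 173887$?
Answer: $3538206$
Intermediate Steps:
$\left(1871597 - -1840496\right) - 173887 = \left(1871597 + 1840496\right) - 173887 = 3712093 - 173887 = 3538206$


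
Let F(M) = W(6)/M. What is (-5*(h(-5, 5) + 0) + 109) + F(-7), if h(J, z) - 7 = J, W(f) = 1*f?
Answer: 687/7 ≈ 98.143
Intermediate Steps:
W(f) = f
h(J, z) = 7 + J
F(M) = 6/M
(-5*(h(-5, 5) + 0) + 109) + F(-7) = (-5*((7 - 5) + 0) + 109) + 6/(-7) = (-5*(2 + 0) + 109) + 6*(-1/7) = (-5*2 + 109) - 6/7 = (-10 + 109) - 6/7 = 99 - 6/7 = 687/7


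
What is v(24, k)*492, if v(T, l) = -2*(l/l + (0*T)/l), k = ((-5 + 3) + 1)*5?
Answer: -984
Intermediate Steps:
k = -5 (k = (-2 + 1)*5 = -1*5 = -5)
v(T, l) = -2 (v(T, l) = -2*(1 + 0/l) = -2*(1 + 0) = -2*1 = -2)
v(24, k)*492 = -2*492 = -984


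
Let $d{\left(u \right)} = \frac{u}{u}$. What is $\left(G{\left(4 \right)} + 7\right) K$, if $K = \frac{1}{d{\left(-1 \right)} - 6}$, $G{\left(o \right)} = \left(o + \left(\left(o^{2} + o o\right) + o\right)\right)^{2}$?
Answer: $- \frac{1607}{5} \approx -321.4$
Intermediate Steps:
$G{\left(o \right)} = \left(2 o + 2 o^{2}\right)^{2}$ ($G{\left(o \right)} = \left(o + \left(\left(o^{2} + o^{2}\right) + o\right)\right)^{2} = \left(o + \left(2 o^{2} + o\right)\right)^{2} = \left(o + \left(o + 2 o^{2}\right)\right)^{2} = \left(2 o + 2 o^{2}\right)^{2}$)
$d{\left(u \right)} = 1$
$K = - \frac{1}{5}$ ($K = \frac{1}{1 - 6} = \frac{1}{-5} = - \frac{1}{5} \approx -0.2$)
$\left(G{\left(4 \right)} + 7\right) K = \left(4 \cdot 4^{2} \left(1 + 4\right)^{2} + 7\right) \left(- \frac{1}{5}\right) = \left(4 \cdot 16 \cdot 5^{2} + 7\right) \left(- \frac{1}{5}\right) = \left(4 \cdot 16 \cdot 25 + 7\right) \left(- \frac{1}{5}\right) = \left(1600 + 7\right) \left(- \frac{1}{5}\right) = 1607 \left(- \frac{1}{5}\right) = - \frac{1607}{5}$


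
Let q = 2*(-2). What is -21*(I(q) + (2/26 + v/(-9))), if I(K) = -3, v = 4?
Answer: 2758/39 ≈ 70.718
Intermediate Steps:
q = -4
-21*(I(q) + (2/26 + v/(-9))) = -21*(-3 + (2/26 + 4/(-9))) = -21*(-3 + (2*(1/26) + 4*(-1/9))) = -21*(-3 + (1/13 - 4/9)) = -21*(-3 - 43/117) = -21*(-394/117) = 2758/39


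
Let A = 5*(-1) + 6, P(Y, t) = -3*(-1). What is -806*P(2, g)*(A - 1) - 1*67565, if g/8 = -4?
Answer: -67565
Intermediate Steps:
g = -32 (g = 8*(-4) = -32)
P(Y, t) = 3
A = 1 (A = -5 + 6 = 1)
-806*P(2, g)*(A - 1) - 1*67565 = -2418*(1 - 1) - 1*67565 = -2418*0 - 67565 = -806*0 - 67565 = 0 - 67565 = -67565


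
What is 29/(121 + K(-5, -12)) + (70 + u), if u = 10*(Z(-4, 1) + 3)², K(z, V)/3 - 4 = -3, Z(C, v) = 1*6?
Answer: 109149/124 ≈ 880.23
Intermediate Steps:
Z(C, v) = 6
K(z, V) = 3 (K(z, V) = 12 + 3*(-3) = 12 - 9 = 3)
u = 810 (u = 10*(6 + 3)² = 10*9² = 10*81 = 810)
29/(121 + K(-5, -12)) + (70 + u) = 29/(121 + 3) + (70 + 810) = 29/124 + 880 = 109149/124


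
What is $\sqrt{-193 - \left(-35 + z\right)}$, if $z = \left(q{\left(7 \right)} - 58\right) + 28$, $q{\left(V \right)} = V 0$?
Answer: $8 i \sqrt{2} \approx 11.314 i$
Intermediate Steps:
$q{\left(V \right)} = 0$
$z = -30$ ($z = \left(0 - 58\right) + 28 = -58 + 28 = -30$)
$\sqrt{-193 - \left(-35 + z\right)} = \sqrt{-193 + \left(35 - -30\right)} = \sqrt{-193 + \left(35 + 30\right)} = \sqrt{-193 + 65} = \sqrt{-128} = 8 i \sqrt{2}$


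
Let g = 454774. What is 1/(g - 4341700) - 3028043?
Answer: -11769779065819/3886926 ≈ -3.0280e+6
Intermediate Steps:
1/(g - 4341700) - 3028043 = 1/(454774 - 4341700) - 3028043 = 1/(-3886926) - 3028043 = -1/3886926 - 3028043 = -11769779065819/3886926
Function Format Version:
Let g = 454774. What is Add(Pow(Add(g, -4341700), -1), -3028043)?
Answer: Rational(-11769779065819, 3886926) ≈ -3.0280e+6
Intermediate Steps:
Add(Pow(Add(g, -4341700), -1), -3028043) = Add(Pow(Add(454774, -4341700), -1), -3028043) = Add(Pow(-3886926, -1), -3028043) = Add(Rational(-1, 3886926), -3028043) = Rational(-11769779065819, 3886926)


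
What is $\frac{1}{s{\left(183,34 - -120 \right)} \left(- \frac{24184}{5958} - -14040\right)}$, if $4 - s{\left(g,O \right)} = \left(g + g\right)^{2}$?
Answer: $- \frac{2979}{5600944084736} \approx -5.3187 \cdot 10^{-10}$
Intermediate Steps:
$s{\left(g,O \right)} = 4 - 4 g^{2}$ ($s{\left(g,O \right)} = 4 - \left(g + g\right)^{2} = 4 - \left(2 g\right)^{2} = 4 - 4 g^{2}$)
$\frac{1}{s{\left(183,34 - -120 \right)} \left(- \frac{24184}{5958} - -14040\right)} = \frac{1}{\left(4 - 4 \cdot 183^{2}\right) \left(- \frac{24184}{5958} - -14040\right)} = \frac{1}{\left(4 - 133956\right) \left(\left(-24184\right) \frac{1}{5958} + 14040\right)} = \frac{1}{\left(4 - 133956\right) \left(- \frac{12092}{2979} + 14040\right)} = \frac{1}{\left(-133952\right) \frac{41813068}{2979}} = \left(- \frac{1}{133952}\right) \frac{2979}{41813068} = - \frac{2979}{5600944084736}$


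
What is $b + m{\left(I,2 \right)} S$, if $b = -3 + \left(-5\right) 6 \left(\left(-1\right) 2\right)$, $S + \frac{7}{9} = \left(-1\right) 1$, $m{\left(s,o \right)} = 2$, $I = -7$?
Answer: $\frac{481}{9} \approx 53.444$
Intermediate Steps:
$S = - \frac{16}{9}$ ($S = - \frac{7}{9} - 1 = - \frac{16}{9} \approx -1.7778$)
$b = 57$ ($b = -3 - -60 = -3 + 60 = 57$)
$b + m{\left(I,2 \right)} S = 57 + 2 \left(- \frac{16}{9}\right) = 57 - \frac{32}{9} = \frac{481}{9}$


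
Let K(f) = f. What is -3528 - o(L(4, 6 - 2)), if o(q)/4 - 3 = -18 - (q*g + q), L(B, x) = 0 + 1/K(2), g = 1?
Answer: -3464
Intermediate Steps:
L(B, x) = 1/2 (L(B, x) = 0 + 1/2 = 1/2)
o(q) = -60 - 8*q (o(q) = 12 + 4*(-18 - (q*1 + q)) = 12 + 4*(-18 - (q + q)) = 12 + 4*(-18 - 2*q) = 12 + (-72 - 8*q) = -60 - 8*q)
-3528 - o(L(4, 6 - 2)) = -3528 - (-60 - 8*1/2) = -3528 - (-60 - 4) = -3528 - 1*(-64) = -3528 + 64 = -3464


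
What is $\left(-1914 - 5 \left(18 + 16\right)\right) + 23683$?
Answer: $21599$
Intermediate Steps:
$\left(-1914 - 5 \left(18 + 16\right)\right) + 23683 = \left(-1914 - 170\right) + 23683 = -2084 + 23683 = 21599$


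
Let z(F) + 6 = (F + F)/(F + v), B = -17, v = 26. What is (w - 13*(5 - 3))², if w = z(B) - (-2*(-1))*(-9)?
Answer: 25600/81 ≈ 316.05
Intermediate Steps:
z(F) = -6 + 2*F/(26 + F) (z(F) = -6 + (F + F)/(F + 26) = -6 + (2*F)/(26 + F) = -6 + 2*F/(26 + F))
w = 74/9 (w = 4*(-39 - 1*(-17))/(26 - 17) - (-2*(-1))*(-9) = 4*(-39 + 17)/9 - 2*(-9) = 4*(⅑)*(-22) - 1*(-18) = -88/9 + 18 = 74/9 ≈ 8.2222)
(w - 13*(5 - 3))² = (74/9 - 13*(5 - 3))² = (74/9 - 13*2)² = (74/9 - 26)² = (-160/9)² = 25600/81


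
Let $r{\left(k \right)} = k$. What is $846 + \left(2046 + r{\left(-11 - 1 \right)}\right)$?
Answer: $2880$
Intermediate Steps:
$846 + \left(2046 + r{\left(-11 - 1 \right)}\right) = 846 + \left(2046 - 12\right) = 846 + 2034 = 2880$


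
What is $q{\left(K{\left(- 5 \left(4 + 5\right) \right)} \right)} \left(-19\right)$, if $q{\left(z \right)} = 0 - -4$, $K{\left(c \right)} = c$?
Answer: $-76$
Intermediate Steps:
$q{\left(z \right)} = 4$ ($q{\left(z \right)} = 0 + 4 = 4$)
$q{\left(K{\left(- 5 \left(4 + 5\right) \right)} \right)} \left(-19\right) = 4 \left(-19\right) = -76$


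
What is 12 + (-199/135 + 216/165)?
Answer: 3515/297 ≈ 11.835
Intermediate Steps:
12 + (-199/135 + 216/165) = 12 + (-199*1/135 + 216*(1/165)) = 12 + (-199/135 + 72/55) = 12 - 49/297 = 3515/297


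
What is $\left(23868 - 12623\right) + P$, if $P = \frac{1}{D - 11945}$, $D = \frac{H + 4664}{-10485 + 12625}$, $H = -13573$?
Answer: $\frac{287548243065}{25571209} \approx 11245.0$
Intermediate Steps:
$D = - \frac{8909}{2140}$ ($D = \frac{-13573 + 4664}{-10485 + 12625} = - \frac{8909}{2140} \approx -4.1631$)
$P = - \frac{2140}{25571209}$ ($P = \frac{1}{- \frac{8909}{2140} - 11945} = \frac{1}{- \frac{25571209}{2140}} = - \frac{2140}{25571209} \approx -8.3688 \cdot 10^{-5}$)
$\left(23868 - 12623\right) + P = \left(23868 - 12623\right) - \frac{2140}{25571209} = 11245 - \frac{2140}{25571209} = \frac{287548243065}{25571209}$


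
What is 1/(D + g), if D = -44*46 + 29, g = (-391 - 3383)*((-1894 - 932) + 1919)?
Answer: 1/3421023 ≈ 2.9231e-7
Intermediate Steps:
g = 3423018 (g = -3774*(-2826 + 1919) = -3774*(-907) = 3423018)
D = -1995 (D = -2024 + 29 = -1995)
1/(D + g) = 1/(-1995 + 3423018) = 1/3421023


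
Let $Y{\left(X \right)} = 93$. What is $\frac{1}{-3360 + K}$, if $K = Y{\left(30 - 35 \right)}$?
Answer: $- \frac{1}{3267} \approx -0.00030609$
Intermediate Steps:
$K = 93$
$\frac{1}{-3360 + K} = \frac{1}{-3360 + 93} = \frac{1}{-3267} = - \frac{1}{3267}$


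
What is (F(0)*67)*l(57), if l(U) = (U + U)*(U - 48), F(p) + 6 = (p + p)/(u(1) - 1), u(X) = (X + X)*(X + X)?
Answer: -412452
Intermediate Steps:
u(X) = 4*X² (u(X) = (2*X)*(2*X) = 4*X²)
F(p) = -6 + 2*p/3 (F(p) = -6 + (p + p)/(4*1² - 1) = -6 + (2*p)/(4*1 - 1) = -6 + (2*p)/(4 - 1) = -6 + (2*p)/3 = -6 + (2*p)*(⅓) = -6 + 2*p/3)
l(U) = 2*U*(-48 + U) (l(U) = (2*U)*(-48 + U) = 2*U*(-48 + U))
(F(0)*67)*l(57) = ((-6 + (⅔)*0)*67)*(2*57*(-48 + 57)) = ((-6 + 0)*67)*(2*57*9) = -6*67*1026 = -402*1026 = -412452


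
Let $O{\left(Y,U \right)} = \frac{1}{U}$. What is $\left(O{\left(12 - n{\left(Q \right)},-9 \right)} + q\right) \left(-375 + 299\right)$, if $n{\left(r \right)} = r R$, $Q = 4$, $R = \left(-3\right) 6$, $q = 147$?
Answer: $- \frac{100472}{9} \approx -11164.0$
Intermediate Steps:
$R = -18$
$n{\left(r \right)} = - 18 r$ ($n{\left(r \right)} = r \left(-18\right) = - 18 r$)
$\left(O{\left(12 - n{\left(Q \right)},-9 \right)} + q\right) \left(-375 + 299\right) = \left(\frac{1}{-9} + 147\right) \left(-375 + 299\right) = \left(- \frac{1}{9} + 147\right) \left(-76\right) = \frac{1322}{9} \left(-76\right) = - \frac{100472}{9}$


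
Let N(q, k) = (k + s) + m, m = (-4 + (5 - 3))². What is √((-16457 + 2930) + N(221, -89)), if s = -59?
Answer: 21*I*√31 ≈ 116.92*I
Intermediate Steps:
m = 4 (m = (-4 + 2)² = (-2)² = 4)
N(q, k) = -55 + k (N(q, k) = (k - 59) + 4 = (-59 + k) + 4 = -55 + k)
√((-16457 + 2930) + N(221, -89)) = √((-16457 + 2930) + (-55 - 89)) = √(-13527 - 144) = √(-13671) = 21*I*√31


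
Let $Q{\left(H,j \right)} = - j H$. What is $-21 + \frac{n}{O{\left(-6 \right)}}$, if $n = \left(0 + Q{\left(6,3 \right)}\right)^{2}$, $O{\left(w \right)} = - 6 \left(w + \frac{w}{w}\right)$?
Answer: $- \frac{51}{5} \approx -10.2$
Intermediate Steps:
$Q{\left(H,j \right)} = - H j$
$O{\left(w \right)} = -6 - 6 w$ ($O{\left(w \right)} = - 6 \left(w + 1\right) = - 6 \left(1 + w\right) = -6 - 6 w$)
$n = 324$ ($n = \left(0 - 6 \cdot 3\right)^{2} = \left(0 - 18\right)^{2} = \left(-18\right)^{2} = 324$)
$-21 + \frac{n}{O{\left(-6 \right)}} = -21 + \frac{1}{-6 - -36} \cdot 324 = -21 + \frac{1}{-6 + 36} \cdot 324 = -21 + \frac{1}{30} \cdot 324 = -21 + \frac{54}{5} = - \frac{51}{5}$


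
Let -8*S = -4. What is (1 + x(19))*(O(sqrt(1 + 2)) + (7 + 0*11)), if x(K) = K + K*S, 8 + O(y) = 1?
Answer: 0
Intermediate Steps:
S = 1/2 (S = -1/8*(-4) = 1/2 ≈ 0.50000)
O(y) = -7 (O(y) = -8 + 1 = -7)
x(K) = 3*K/2 (x(K) = K + K*(1/2) = K + K/2 = 3*K/2)
(1 + x(19))*(O(sqrt(1 + 2)) + (7 + 0*11)) = (1 + (3/2)*19)*(-7 + (7 + 0*11)) = (1 + 57/2)*(-7 + (7 + 0)) = 59*(-7 + 7)/2 = (59/2)*0 = 0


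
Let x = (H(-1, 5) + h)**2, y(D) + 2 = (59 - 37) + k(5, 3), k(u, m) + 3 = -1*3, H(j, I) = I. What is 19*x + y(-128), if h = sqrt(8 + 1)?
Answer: 1230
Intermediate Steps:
k(u, m) = -6 (k(u, m) = -3 - 1*3 = -3 - 3 = -6)
h = 3 (h = sqrt(9) = 3)
y(D) = 14 (y(D) = -2 + ((59 - 37) - 6) = -2 + (22 - 6) = -2 + 16 = 14)
x = 64 (x = (5 + 3)**2 = 8**2 = 64)
19*x + y(-128) = 19*64 + 14 = 1216 + 14 = 1230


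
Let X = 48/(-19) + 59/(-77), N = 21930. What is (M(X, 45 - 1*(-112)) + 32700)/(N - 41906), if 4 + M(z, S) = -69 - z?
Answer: -23869059/14612444 ≈ -1.6335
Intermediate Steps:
X = -4817/1463 (X = 48*(-1/19) + 59*(-1/77) = -48/19 - 59/77 = -4817/1463 ≈ -3.2925)
M(z, S) = -73 - z (M(z, S) = -4 + (-69 - z) = -73 - z)
(M(X, 45 - 1*(-112)) + 32700)/(N - 41906) = ((-73 - 1*(-4817/1463)) + 32700)/(21930 - 41906) = ((-73 + 4817/1463) + 32700)/(-19976) = (-101982/1463 + 32700)*(-1/19976) = (47738118/1463)*(-1/19976) = -23869059/14612444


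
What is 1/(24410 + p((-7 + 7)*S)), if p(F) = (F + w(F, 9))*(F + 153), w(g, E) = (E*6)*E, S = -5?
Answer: 1/98768 ≈ 1.0125e-5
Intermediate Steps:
w(g, E) = 6*E² (w(g, E) = (6*E)*E = 6*E²)
p(F) = (153 + F)*(486 + F) (p(F) = (F + 6*9²)*(F + 153) = (F + 6*81)*(153 + F) = (F + 486)*(153 + F) = (486 + F)*(153 + F) = (153 + F)*(486 + F))
1/(24410 + p((-7 + 7)*S)) = 1/(24410 + (74358 + ((-7 + 7)*(-5))² + 639*((-7 + 7)*(-5)))) = 1/(24410 + (74358 + (0*(-5))² + 639*(0*(-5)))) = 1/(24410 + (74358 + 0² + 639*0)) = 1/(24410 + (74358 + 0 + 0)) = 1/(24410 + 74358) = 1/98768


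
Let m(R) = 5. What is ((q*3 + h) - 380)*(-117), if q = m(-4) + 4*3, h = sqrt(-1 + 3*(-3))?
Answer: 38493 - 117*I*sqrt(10) ≈ 38493.0 - 369.99*I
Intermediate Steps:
h = I*sqrt(10) (h = sqrt(-1 - 9) = sqrt(-10) = I*sqrt(10) ≈ 3.1623*I)
q = 17 (q = 5 + 4*3 = 5 + 12 = 17)
((q*3 + h) - 380)*(-117) = ((17*3 + I*sqrt(10)) - 380)*(-117) = ((51 + I*sqrt(10)) - 380)*(-117) = (-329 + I*sqrt(10))*(-117) = 38493 - 117*I*sqrt(10)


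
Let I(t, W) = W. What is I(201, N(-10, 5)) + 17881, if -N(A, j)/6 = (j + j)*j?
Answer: 17581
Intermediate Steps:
N(A, j) = -12*j² (N(A, j) = -6*(j + j)*j = -6*2*j*j = -12*j²)
I(201, N(-10, 5)) + 17881 = -12*5² + 17881 = -12*25 + 17881 = -300 + 17881 = 17581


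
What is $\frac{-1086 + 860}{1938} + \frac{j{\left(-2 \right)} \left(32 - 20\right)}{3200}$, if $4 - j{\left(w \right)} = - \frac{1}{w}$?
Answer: $- \frac{160451}{1550400} \approx -0.10349$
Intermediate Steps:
$j{\left(w \right)} = 4 + \frac{1}{w}$ ($j{\left(w \right)} = 4 - - \frac{1}{w} = 4 + \frac{1}{w}$)
$\frac{-1086 + 860}{1938} + \frac{j{\left(-2 \right)} \left(32 - 20\right)}{3200} = \frac{-1086 + 860}{1938} + \frac{\left(4 + \frac{1}{-2}\right) \left(32 - 20\right)}{3200} = \left(-226\right) \frac{1}{1938} + \left(4 - \frac{1}{2}\right) 12 \cdot \frac{1}{3200} = - \frac{113}{969} + \frac{7}{2} \cdot 12 \cdot \frac{1}{3200} = - \frac{113}{969} + 42 \cdot \frac{1}{3200} = - \frac{113}{969} + \frac{21}{1600} = - \frac{160451}{1550400}$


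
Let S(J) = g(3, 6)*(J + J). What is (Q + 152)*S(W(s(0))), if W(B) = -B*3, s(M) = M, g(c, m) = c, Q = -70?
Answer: 0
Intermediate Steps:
W(B) = -3*B
S(J) = 6*J (S(J) = 3*(J + J) = 3*(2*J) = 6*J)
(Q + 152)*S(W(s(0))) = (-70 + 152)*(6*(-3*0)) = 82*(6*0) = 82*0 = 0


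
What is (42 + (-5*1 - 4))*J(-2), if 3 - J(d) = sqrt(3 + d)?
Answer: 66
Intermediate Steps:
J(d) = 3 - sqrt(3 + d)
(42 + (-5*1 - 4))*J(-2) = (42 + (-5*1 - 4))*(3 - sqrt(3 - 2)) = (42 + (-5 - 4))*(3 - sqrt(1)) = (42 - 9)*(3 - 1*1) = 33*(3 - 1) = 33*2 = 66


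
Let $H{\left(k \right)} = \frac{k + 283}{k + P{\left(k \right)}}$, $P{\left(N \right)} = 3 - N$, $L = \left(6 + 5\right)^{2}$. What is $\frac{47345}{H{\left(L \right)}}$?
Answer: $\frac{142035}{404} \approx 351.57$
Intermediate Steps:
$L = 121$ ($L = 11^{2} = 121$)
$H{\left(k \right)} = \frac{283}{3} + \frac{k}{3}$ ($H{\left(k \right)} = \frac{k + 283}{k - \left(-3 + k\right)} = \frac{283 + k}{3} = \left(283 + k\right) \frac{1}{3} = \frac{283}{3} + \frac{k}{3}$)
$\frac{47345}{H{\left(L \right)}} = \frac{47345}{\frac{283}{3} + \frac{1}{3} \cdot 121} = \frac{47345}{\frac{283}{3} + \frac{121}{3}} = \frac{47345}{\frac{404}{3}} = 47345 \cdot \frac{3}{404} = \frac{142035}{404}$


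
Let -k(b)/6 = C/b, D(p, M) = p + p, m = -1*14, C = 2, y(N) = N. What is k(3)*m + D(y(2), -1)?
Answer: 60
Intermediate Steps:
m = -14
D(p, M) = 2*p
k(b) = -12/b
k(3)*m + D(y(2), -1) = -12/3*(-14) + 2*2 = -12*1/3*(-14) + 4 = -4*(-14) + 4 = 56 + 4 = 60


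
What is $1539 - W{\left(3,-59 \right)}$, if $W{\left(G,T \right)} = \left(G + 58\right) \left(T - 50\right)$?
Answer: $8188$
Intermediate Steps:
$W{\left(G,T \right)} = \left(-50 + T\right) \left(58 + G\right)$ ($W{\left(G,T \right)} = \left(58 + G\right) \left(-50 + T\right) = \left(-50 + T\right) \left(58 + G\right)$)
$1539 - W{\left(3,-59 \right)} = 1539 - \left(-2900 - 150 + 58 \left(-59\right) + 3 \left(-59\right)\right) = 1539 - \left(-2900 - 150 - 3422 - 177\right) = 1539 - -6649 = 1539 + 6649 = 8188$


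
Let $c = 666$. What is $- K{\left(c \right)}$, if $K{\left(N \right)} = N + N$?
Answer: $-1332$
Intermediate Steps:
$K{\left(N \right)} = 2 N$
$- K{\left(c \right)} = - 2 \cdot 666 = \left(-1\right) 1332 = -1332$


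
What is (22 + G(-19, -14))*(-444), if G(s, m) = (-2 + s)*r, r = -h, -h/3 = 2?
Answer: 46176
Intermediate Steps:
h = -6 (h = -3*2 = -6)
r = 6 (r = -1*(-6) = 6)
G(s, m) = -12 + 6*s (G(s, m) = (-2 + s)*6 = -12 + 6*s)
(22 + G(-19, -14))*(-444) = (22 + (-12 + 6*(-19)))*(-444) = (22 + (-12 - 114))*(-444) = (22 - 126)*(-444) = -104*(-444) = 46176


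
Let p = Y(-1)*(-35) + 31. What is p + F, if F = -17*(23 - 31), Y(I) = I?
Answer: 202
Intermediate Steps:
F = 136 (F = -17*(-8) = 136)
p = 66 (p = -1*(-35) + 31 = 35 + 31 = 66)
p + F = 66 + 136 = 202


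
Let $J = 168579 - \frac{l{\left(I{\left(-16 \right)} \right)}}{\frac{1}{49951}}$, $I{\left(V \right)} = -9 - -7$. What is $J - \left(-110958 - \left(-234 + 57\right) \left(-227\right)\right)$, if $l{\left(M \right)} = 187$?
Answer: $-9021121$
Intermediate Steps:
$I{\left(V \right)} = -2$ ($I{\left(V \right)} = -9 + 7 = -2$)
$J = -9172258$ ($J = 168579 - \frac{187}{\frac{1}{49951}} = 168579 - 187 \frac{1}{\frac{1}{49951}} = 168579 - 187 \cdot 49951 = 168579 - 9340837 = -9172258$)
$J - \left(-110958 - \left(-234 + 57\right) \left(-227\right)\right) = -9172258 - \left(-110958 - \left(-234 + 57\right) \left(-227\right)\right) = -9172258 - \left(-110958 - \left(-177\right) \left(-227\right)\right) = -9172258 - \left(-110958 - 40179\right) = -9172258 - -151137 = -9172258 + 151137 = -9021121$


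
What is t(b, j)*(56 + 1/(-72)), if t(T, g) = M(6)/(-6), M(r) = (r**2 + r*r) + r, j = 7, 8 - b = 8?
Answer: -52403/72 ≈ -727.82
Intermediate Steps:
b = 0 (b = 8 - 1*8 = 8 - 8 = 0)
M(r) = r + 2*r**2 (M(r) = (r**2 + r**2) + r = 2*r**2 + r = r + 2*r**2)
t(T, g) = -13 (t(T, g) = (6*(1 + 2*6))/(-6) = (6*(1 + 12))*(-1/6) = (6*13)*(-1/6) = 78*(-1/6) = -13)
t(b, j)*(56 + 1/(-72)) = -13*(56 + 1/(-72)) = -13*(56 - 1/72) = -13*4031/72 = -52403/72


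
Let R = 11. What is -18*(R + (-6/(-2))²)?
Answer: -360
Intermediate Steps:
-18*(R + (-6/(-2))²) = -18*(11 + (-6/(-2))²) = -18*(11 + (-6*(-½))²) = -18*(11 + 3²) = -18*(11 + 9) = -18*20 = -360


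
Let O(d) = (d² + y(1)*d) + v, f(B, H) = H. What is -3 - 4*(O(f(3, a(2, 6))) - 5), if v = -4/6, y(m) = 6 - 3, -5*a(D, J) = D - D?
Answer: 59/3 ≈ 19.667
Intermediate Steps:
a(D, J) = 0 (a(D, J) = -(D - D)/5 = -⅕*0 = 0)
y(m) = 3
v = -⅔ (v = -4*⅙ = -⅔ ≈ -0.66667)
O(d) = -⅔ + d² + 3*d (O(d) = (d² + 3*d) - ⅔ = -⅔ + d² + 3*d)
-3 - 4*(O(f(3, a(2, 6))) - 5) = -3 - 4*((-⅔ + 0² + 3*0) - 5) = -3 - 4*((-⅔ + 0 + 0) - 5) = -3 - 4*(-⅔ - 5) = -3 - 4*(-17/3) = -3 + 68/3 = 59/3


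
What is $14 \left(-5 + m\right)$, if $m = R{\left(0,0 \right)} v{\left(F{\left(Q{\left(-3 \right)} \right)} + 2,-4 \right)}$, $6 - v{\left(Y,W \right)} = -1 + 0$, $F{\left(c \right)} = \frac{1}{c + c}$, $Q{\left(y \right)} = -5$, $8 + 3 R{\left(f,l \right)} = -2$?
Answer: $- \frac{1190}{3} \approx -396.67$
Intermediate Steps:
$R{\left(f,l \right)} = - \frac{10}{3}$ ($R{\left(f,l \right)} = - \frac{8}{3} + \frac{1}{3} \left(-2\right) = - \frac{8}{3} - \frac{2}{3} = - \frac{10}{3}$)
$F{\left(c \right)} = \frac{1}{2 c}$
$v{\left(Y,W \right)} = 7$ ($v{\left(Y,W \right)} = 6 - \left(-1 + 0\right) = 6 - -1 = 6 + 1 = 7$)
$m = - \frac{70}{3}$ ($m = \left(- \frac{10}{3}\right) 7 = - \frac{70}{3} \approx -23.333$)
$14 \left(-5 + m\right) = 14 \left(-5 - \frac{70}{3}\right) = 14 \left(- \frac{85}{3}\right) = - \frac{1190}{3}$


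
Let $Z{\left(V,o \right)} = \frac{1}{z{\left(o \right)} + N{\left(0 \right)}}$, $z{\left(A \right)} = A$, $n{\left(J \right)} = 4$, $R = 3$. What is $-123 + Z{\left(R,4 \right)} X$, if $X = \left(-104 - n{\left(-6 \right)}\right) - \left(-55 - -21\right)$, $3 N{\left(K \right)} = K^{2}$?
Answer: $- \frac{283}{2} \approx -141.5$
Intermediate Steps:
$N{\left(K \right)} = \frac{K^{2}}{3}$
$Z{\left(V,o \right)} = \frac{1}{o}$ ($Z{\left(V,o \right)} = \frac{1}{o + \frac{0^{2}}{3}} = \frac{1}{o + \frac{1}{3} \cdot 0} = \frac{1}{o + 0} = \frac{1}{o}$)
$X = -74$ ($X = \left(-104 - 4\right) - \left(-55 - -21\right) = \left(-104 - 4\right) - \left(-55 + 21\right) = -108 - -34 = -108 + 34 = -74$)
$-123 + Z{\left(R,4 \right)} X = -123 + \frac{1}{4} \left(-74\right) = -123 - \frac{37}{2} = - \frac{283}{2}$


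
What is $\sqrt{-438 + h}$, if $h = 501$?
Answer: $3 \sqrt{7} \approx 7.9373$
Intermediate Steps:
$\sqrt{-438 + h} = \sqrt{-438 + 501} = \sqrt{63} = 3 \sqrt{7}$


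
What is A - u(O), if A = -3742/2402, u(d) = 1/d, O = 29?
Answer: -55460/34829 ≈ -1.5924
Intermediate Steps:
A = -1871/1201 (A = -3742*1/2402 = -1871/1201 ≈ -1.5579)
A - u(O) = -1871/1201 - 1/29 = -55460/34829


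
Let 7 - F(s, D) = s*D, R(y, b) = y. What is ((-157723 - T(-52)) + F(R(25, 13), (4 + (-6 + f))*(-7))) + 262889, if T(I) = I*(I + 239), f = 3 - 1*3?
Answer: 114547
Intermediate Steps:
f = 0 (f = 3 - 3 = 0)
T(I) = I*(239 + I)
F(s, D) = 7 - D*s (F(s, D) = 7 - s*D = 7 - D*s)
((-157723 - T(-52)) + F(R(25, 13), (4 + (-6 + f))*(-7))) + 262889 = ((-157723 - (-52)*(239 - 52)) + (7 - 1*(4 + (-6 + 0))*(-7)*25)) + 262889 = ((-157723 - (-52)*187) + (7 - 1*(4 - 6)*(-7)*25)) + 262889 = ((-157723 - 1*(-9724)) + (7 - 1*(-2*(-7))*25)) + 262889 = ((-157723 + 9724) + (7 - 1*14*25)) + 262889 = (-147999 + (7 - 350)) + 262889 = (-147999 - 343) + 262889 = -148342 + 262889 = 114547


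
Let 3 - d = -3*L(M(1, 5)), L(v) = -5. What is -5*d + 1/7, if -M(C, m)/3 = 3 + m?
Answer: 421/7 ≈ 60.143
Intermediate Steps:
M(C, m) = -9 - 3*m (M(C, m) = -3*(3 + m) = -9 - 3*m)
d = -12 (d = 3 - (-3)*(-5) = 3 - 1*15 = 3 - 15 = -12)
-5*d + 1/7 = -5*(-12) + 1/7 = 60 + 1/7 = 421/7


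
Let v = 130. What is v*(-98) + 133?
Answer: -12607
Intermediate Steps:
v*(-98) + 133 = 130*(-98) + 133 = -12740 + 133 = -12607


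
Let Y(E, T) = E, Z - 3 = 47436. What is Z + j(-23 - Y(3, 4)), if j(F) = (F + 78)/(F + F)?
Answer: 47438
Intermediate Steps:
Z = 47439 (Z = 3 + 47436 = 47439)
j(F) = (78 + F)/(2*F) (j(F) = (78 + F)/((2*F)) = (78 + F)*(1/(2*F)) = (78 + F)/(2*F))
Z + j(-23 - Y(3, 4)) = 47439 + (78 + (-23 - 1*3))/(2*(-23 - 1*3)) = 47439 + (78 + (-23 - 3))/(2*(-23 - 3)) = 47439 + (1/2)*(78 - 26)/(-26) = 47439 + (1/2)*(-1/26)*52 = 47439 - 1 = 47438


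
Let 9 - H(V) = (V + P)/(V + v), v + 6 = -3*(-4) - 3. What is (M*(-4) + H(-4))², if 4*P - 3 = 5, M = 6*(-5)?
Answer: 16129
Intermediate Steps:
M = -30
v = 3 (v = -6 + (-3*(-4) - 3) = -6 + (12 - 3) = -6 + 9 = 3)
P = 2 (P = ¾ + (¼)*5 = ¾ + 5/4 = 2)
H(V) = 9 - (2 + V)/(3 + V) (H(V) = 9 - (V + 2)/(V + 3) = 9 - (2 + V)/(3 + V))
(M*(-4) + H(-4))² = (-30*(-4) + (25 + 8*(-4))/(3 - 4))² = (120 + (25 - 32)/(-1))² = (120 - 1*(-7))² = (120 + 7)² = 127² = 16129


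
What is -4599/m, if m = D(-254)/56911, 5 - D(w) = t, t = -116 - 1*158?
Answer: -29081521/31 ≈ -9.3811e+5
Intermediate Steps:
t = -274 (t = -116 - 158 = -274)
D(w) = 279 (D(w) = 5 - 1*(-274) = 5 + 274 = 279)
m = 279/56911 ≈ 0.0049024
-4599/m = -4599/279/56911 = -4599*56911/279 = -29081521/31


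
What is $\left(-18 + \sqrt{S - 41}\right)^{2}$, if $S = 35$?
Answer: $\left(18 - i \sqrt{6}\right)^{2} \approx 318.0 - 88.182 i$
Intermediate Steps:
$\left(-18 + \sqrt{S - 41}\right)^{2} = \left(-18 + \sqrt{35 - 41}\right)^{2} = \left(-18 + \sqrt{-6}\right)^{2} = \left(-18 + i \sqrt{6}\right)^{2}$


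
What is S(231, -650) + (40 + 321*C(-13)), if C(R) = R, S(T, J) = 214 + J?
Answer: -4569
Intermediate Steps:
S(231, -650) + (40 + 321*C(-13)) = (214 - 650) + (40 + 321*(-13)) = -436 + (40 - 4173) = -436 - 4133 = -4569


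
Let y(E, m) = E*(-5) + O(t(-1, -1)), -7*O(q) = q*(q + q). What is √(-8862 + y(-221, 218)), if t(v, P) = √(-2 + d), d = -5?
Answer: I*√7755 ≈ 88.063*I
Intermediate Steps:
t(v, P) = I*√7 (t(v, P) = √(-2 - 5) = √(-7) = I*√7)
O(q) = -2*q²/7 (O(q) = -q*(q + q)/7 = -q*2*q/7 = -2*q²/7)
y(E, m) = 2 - 5*E (y(E, m) = E*(-5) - 2*(I*√7)²/7 = -5*E - 2/7*(-7) = -5*E + 2 = 2 - 5*E)
√(-8862 + y(-221, 218)) = √(-8862 + (2 - 5*(-221))) = √(-8862 + (2 + 1105)) = √(-8862 + 1107) = √(-7755) = I*√7755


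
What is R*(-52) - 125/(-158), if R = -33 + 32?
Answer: 8341/158 ≈ 52.791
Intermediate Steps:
R = -1
R*(-52) - 125/(-158) = -1*(-52) - 125/(-158) = 52 - 125*(-1/158) = 52 + 125/158 = 8341/158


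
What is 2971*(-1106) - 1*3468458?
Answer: -6754384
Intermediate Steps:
2971*(-1106) - 1*3468458 = -3285926 - 3468458 = -6754384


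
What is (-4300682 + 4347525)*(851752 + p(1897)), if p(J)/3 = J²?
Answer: 545607543097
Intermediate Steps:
p(J) = 3*J²
(-4300682 + 4347525)*(851752 + p(1897)) = (-4300682 + 4347525)*(851752 + 3*1897²) = 46843*(851752 + 3*3598609) = 46843*(851752 + 10795827) = 46843*11647579 = 545607543097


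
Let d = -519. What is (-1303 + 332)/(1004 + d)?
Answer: -971/485 ≈ -2.0021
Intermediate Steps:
(-1303 + 332)/(1004 + d) = (-1303 + 332)/(1004 - 519) = -971/485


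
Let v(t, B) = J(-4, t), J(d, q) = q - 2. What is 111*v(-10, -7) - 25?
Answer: -1357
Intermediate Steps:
J(d, q) = -2 + q
v(t, B) = -2 + t
111*v(-10, -7) - 25 = 111*(-2 - 10) - 25 = 111*(-12) - 25 = -1332 - 25 = -1357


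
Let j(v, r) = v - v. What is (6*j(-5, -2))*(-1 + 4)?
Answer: 0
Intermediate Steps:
j(v, r) = 0
(6*j(-5, -2))*(-1 + 4) = (6*0)*(-1 + 4) = 0*3 = 0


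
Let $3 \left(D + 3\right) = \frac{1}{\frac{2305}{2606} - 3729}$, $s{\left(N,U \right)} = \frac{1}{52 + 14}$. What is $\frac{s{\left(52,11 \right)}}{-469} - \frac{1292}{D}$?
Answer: $\frac{105967234223759}{246061301178} \approx 430.65$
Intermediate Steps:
$s{\left(N,U \right)} = \frac{1}{66}$
$D = - \frac{87441827}{29146407}$ ($D = -3 + \frac{1}{3 \left(\frac{2305}{2606} - 3729\right)} = -3 + \frac{1}{3 \left(- \frac{9715469}{2606}\right)} = -3 + \frac{1}{3} \left(- \frac{2606}{9715469}\right) = -3 - \frac{2606}{29146407} = - \frac{87441827}{29146407} \approx -3.0001$)
$\frac{s{\left(52,11 \right)}}{-469} - \frac{1292}{D} = \frac{1}{66 \left(-469\right)} - \frac{1292}{- \frac{87441827}{29146407}} = \frac{1}{66} \left(- \frac{1}{469}\right) - - \frac{37657157844}{87441827} = - \frac{1}{30954} + \frac{37657157844}{87441827} = \frac{105967234223759}{246061301178}$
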